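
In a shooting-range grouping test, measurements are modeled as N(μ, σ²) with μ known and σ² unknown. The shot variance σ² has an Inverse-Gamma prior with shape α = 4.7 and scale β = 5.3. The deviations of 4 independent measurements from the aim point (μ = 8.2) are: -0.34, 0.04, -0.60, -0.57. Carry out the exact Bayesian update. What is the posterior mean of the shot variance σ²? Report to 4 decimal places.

With known mean μ and an Inverse-Gamma(α, β) prior on σ², the Normal likelihood is conjugate: posterior is Inv-Gamma(α + n/2, β + Σ(xᵢ−μ)²/2).
Σ(xᵢ−μ)² = (-0.34)² + (0.04)² + (-0.60)² + (-0.57)² = 0.8021.
Posterior: Inv-Gamma(4.7 + 4/2, 5.3 + 0.8021/2) = Inv-Gamma(6.70, 5.70105).
E[σ²|data] = β/(α−1) = 5.70105/5.70 = 1.0002.

1.0002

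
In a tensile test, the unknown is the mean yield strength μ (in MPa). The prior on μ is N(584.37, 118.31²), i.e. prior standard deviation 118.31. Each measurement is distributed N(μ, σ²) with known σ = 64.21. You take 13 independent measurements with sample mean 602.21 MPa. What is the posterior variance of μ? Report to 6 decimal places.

310.121319

For Normal data with known variance σ², a Normal(μ₀, σ₀²) prior on μ is conjugate. Posterior precision = 1/σ₀² + n/σ²; posterior mean is the precision-weighted average of μ₀ and x̄.
σ₀² = 118.31² = 13997.2561, σ² = 64.21² = 4122.9241; σ² + n·σ₀² = 4122.9241 + 13·13997.2561 = 186087.2534.
Posterior precision = 1/σ₀² + n/σ² = 1/13997.2561 + 13/4122.9241 = (σ² + n·σ₀²)/(σ₀²σ²) = 186087.2534/(13997.2561·4122.9241); posterior variance σₙ² = σ₀²σ²/(σ² + n·σ₀²) = 13997.2561·4122.9241/186087.2534 = 310.121319.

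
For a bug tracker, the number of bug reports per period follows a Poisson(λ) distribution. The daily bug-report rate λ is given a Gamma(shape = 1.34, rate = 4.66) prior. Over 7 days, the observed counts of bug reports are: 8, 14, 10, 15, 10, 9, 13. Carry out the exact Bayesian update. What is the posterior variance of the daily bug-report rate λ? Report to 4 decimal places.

With a Gamma(shape α, rate β) prior, the Poisson likelihood is conjugate: the posterior is Gamma(α + ΣXᵢ, β + n).
Sum of counts S = 79 over n = 7 days.
Posterior: Gamma(α+S, β+n) = Gamma(1.34+79, 4.66+7) = Gamma(80.34, 11.66).
Var = α/β² = 80.34/11.66² = 0.5909.

0.5909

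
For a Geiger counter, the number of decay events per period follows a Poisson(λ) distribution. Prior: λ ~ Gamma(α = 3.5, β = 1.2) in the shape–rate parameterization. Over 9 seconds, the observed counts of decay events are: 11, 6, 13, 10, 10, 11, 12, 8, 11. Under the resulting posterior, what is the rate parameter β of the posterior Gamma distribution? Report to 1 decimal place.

With a Gamma(shape α, rate β) prior, the Poisson likelihood is conjugate: the posterior is Gamma(α + ΣXᵢ, β + n).
Sum of counts S = 92 over n = 9 seconds.
Posterior: Gamma(α+S, β+n) = Gamma(3.5+92, 1.2+9) = Gamma(95.5, 10.2).
Posterior β = 10.2.

10.2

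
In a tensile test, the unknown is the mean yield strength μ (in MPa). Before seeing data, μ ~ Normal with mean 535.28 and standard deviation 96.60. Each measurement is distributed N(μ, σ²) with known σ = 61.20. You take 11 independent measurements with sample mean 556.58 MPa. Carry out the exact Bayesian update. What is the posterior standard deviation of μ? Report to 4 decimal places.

For Normal data with known variance σ², a Normal(μ₀, σ₀²) prior on μ is conjugate. Posterior precision = 1/σ₀² + n/σ²; posterior mean is the precision-weighted average of μ₀ and x̄.
σ₀² = 96.60² = 9331.56, σ² = 61.20² = 3745.44; σ² + n·σ₀² = 3745.44 + 11·9331.56 = 106392.6.
Posterior precision = 1/σ₀² + n/σ² = 1/9331.56 + 11/3745.44 = (σ² + n·σ₀²)/(σ₀²σ²) = 106392.6/(9331.56·3745.44); posterior variance σₙ² = σ₀²σ²/(σ² + n·σ₀²) = 9331.56·3745.44/106392.6 = 328.507792.
Posterior SD = √σₙ² = √(9331.56·3745.44/106392.6) = 18.1248.

18.1248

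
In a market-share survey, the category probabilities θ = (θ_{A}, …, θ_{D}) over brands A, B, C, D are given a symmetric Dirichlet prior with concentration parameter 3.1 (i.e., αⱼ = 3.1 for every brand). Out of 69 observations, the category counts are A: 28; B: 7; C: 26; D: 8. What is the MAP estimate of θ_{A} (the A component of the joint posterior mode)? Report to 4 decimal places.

0.3889

The Dirichlet prior is conjugate to the Multinomial likelihood: each posterior αⱼ = prior αⱼ + observed count nⱼ.
Posterior concentration: (31.1, 10.1, 29.1, 11.1), total = 81.4.
Joint mode component: (α_{A}−1)/(Σα−K) = 30.1/77.4 = 0.3889.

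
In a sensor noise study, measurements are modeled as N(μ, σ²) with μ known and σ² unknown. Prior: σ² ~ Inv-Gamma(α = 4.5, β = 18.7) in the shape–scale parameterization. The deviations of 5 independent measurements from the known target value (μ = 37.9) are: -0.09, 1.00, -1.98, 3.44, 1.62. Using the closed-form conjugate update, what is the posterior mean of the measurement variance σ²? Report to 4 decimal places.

4.7322

With known mean μ and an Inverse-Gamma(α, β) prior on σ², the Normal likelihood is conjugate: posterior is Inv-Gamma(α + n/2, β + Σ(xᵢ−μ)²/2).
Σ(xᵢ−μ)² = (-0.09)² + (1.00)² + (-1.98)² + (3.44)² + (1.62)² = 19.3865.
Posterior: Inv-Gamma(4.5 + 5/2, 18.7 + 19.3865/2) = Inv-Gamma(7.00, 28.39325).
E[σ²|data] = β/(α−1) = 28.39325/6.00 = 4.7322.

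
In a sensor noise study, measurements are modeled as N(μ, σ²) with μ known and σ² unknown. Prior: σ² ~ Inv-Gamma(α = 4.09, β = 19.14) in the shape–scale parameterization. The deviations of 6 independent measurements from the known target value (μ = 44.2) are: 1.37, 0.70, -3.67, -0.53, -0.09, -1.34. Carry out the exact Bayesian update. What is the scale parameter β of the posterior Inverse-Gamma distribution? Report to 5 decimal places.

With known mean μ and an Inverse-Gamma(α, β) prior on σ², the Normal likelihood is conjugate: posterior is Inv-Gamma(α + n/2, β + Σ(xᵢ−μ)²/2).
Σ(xᵢ−μ)² = (1.37)² + (0.70)² + (-3.67)² + (-0.53)² + (-0.09)² + (-1.34)² = 17.9204.
Posterior: Inv-Gamma(4.09 + 6/2, 19.14 + 17.9204/2) = Inv-Gamma(7.09, 28.10020).
Posterior β = 28.10020.

28.10020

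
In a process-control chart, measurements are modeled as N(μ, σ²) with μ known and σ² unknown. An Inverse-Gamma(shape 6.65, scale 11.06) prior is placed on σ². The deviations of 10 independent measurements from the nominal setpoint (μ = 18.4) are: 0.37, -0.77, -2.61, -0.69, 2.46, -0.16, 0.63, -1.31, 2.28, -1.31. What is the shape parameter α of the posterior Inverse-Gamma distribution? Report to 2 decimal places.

With known mean μ and an Inverse-Gamma(α, β) prior on σ², the Normal likelihood is conjugate: posterior is Inv-Gamma(α + n/2, β + Σ(xᵢ−μ)²/2).
Σ(xᵢ−μ)² = (0.37)² + (-0.77)² + (-2.61)² + (-0.69)² + (2.46)² + (-0.16)² + (0.63)² + (-1.31)² + (2.28)² + (-1.31)² = 23.1227.
Posterior: Inv-Gamma(6.65 + 10/2, 11.06 + 23.1227/2) = Inv-Gamma(11.65, 22.62135).
Posterior α = 11.65.

11.65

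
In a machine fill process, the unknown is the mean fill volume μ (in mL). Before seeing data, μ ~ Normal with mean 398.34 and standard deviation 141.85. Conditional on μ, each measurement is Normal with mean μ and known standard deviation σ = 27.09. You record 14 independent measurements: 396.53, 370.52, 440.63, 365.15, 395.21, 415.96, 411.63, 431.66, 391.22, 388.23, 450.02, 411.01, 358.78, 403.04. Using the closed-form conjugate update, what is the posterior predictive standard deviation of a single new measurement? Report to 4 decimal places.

28.0384

For Normal data with known variance σ², a Normal(μ₀, σ₀²) prior on μ is conjugate. Posterior precision = 1/σ₀² + n/σ²; posterior mean is the precision-weighted average of μ₀ and x̄.
σ₀² = 141.85² = 20121.4225, σ² = 27.09² = 733.8681; σ² + n·σ₀² = 733.8681 + 14·20121.4225 = 282433.7831.
Posterior precision = 1/σ₀² + n/σ² = 1/20121.4225 + 14/733.8681 = (σ² + n·σ₀²)/(σ₀²σ²) = 282433.7831/(20121.4225·733.8681); posterior variance σₙ² = σ₀²σ²/(σ² + n·σ₀²) = 20121.4225·733.8681/282433.7831 = 52.282946.
Predictive variance for one new observation = σₙ² + σ² = 20121.4225·733.8681/282433.7831 + 733.8681 = σ²·(σ₀² + 282433.7831)/282433.7831 = 733.8681·302555.2056/282433.7831 = 786.151046; SD = √(733.8681·302555.2056/282433.7831) = 28.0384.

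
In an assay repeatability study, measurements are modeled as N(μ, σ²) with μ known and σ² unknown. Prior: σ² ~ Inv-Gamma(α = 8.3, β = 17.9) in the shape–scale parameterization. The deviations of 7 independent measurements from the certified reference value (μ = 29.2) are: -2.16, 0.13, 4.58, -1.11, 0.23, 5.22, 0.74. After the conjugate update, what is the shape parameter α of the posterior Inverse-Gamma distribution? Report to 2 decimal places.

11.80

With known mean μ and an Inverse-Gamma(α, β) prior on σ², the Normal likelihood is conjugate: posterior is Inv-Gamma(α + n/2, β + Σ(xᵢ−μ)²/2).
Σ(xᵢ−μ)² = (-2.16)² + (0.13)² + (4.58)² + (-1.11)² + (0.23)² + (5.22)² + (0.74)² = 54.7399.
Posterior: Inv-Gamma(8.3 + 7/2, 17.9 + 54.7399/2) = Inv-Gamma(11.80, 45.26995).
Posterior α = 11.80.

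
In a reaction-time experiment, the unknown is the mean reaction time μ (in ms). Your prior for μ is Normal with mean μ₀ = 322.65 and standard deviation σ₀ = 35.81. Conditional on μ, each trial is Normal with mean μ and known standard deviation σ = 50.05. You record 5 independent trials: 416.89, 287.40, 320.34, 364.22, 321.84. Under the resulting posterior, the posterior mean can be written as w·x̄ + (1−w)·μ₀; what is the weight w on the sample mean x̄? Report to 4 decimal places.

0.7191

For Normal data with known variance σ², a Normal(μ₀, σ₀²) prior on μ is conjugate. Posterior precision = 1/σ₀² + n/σ²; posterior mean is the precision-weighted average of μ₀ and x̄.
σ₀² = 35.81² = 1282.3561, σ² = 50.05² = 2505.0025. Prior precision 1/σ₀² = 1/1282.3561; data precision n/σ² = 5/2505.0025.
w = (n/σ²)/(1/σ₀² + n/σ²) = n·σ₀²/(σ² + n·σ₀²) = 5·1282.3561/(2505.0025 + 5·1282.3561) = 6411.7805/8916.783 = 0.7191.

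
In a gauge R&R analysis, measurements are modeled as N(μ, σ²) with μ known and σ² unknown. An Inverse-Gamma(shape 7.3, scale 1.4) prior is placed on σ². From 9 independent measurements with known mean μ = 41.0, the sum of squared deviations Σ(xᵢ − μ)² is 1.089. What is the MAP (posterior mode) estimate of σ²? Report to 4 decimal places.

0.1519

With known mean μ and an Inverse-Gamma(α, β) prior on σ², the Normal likelihood is conjugate: posterior is Inv-Gamma(α + n/2, β + Σ(xᵢ−μ)²/2).
Posterior: Inv-Gamma(7.3 + 9/2, 1.4 + 1.089/2) = Inv-Gamma(11.80, 1.9445).
Mode = β/(α+1) = 1.9445/12.80 = 0.1519.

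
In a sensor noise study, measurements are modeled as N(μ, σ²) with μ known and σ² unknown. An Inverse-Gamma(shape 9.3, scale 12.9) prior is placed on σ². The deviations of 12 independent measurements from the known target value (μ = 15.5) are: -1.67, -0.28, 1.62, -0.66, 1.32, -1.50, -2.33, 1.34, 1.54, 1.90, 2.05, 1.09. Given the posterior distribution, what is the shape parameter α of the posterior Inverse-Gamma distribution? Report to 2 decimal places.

15.30

With known mean μ and an Inverse-Gamma(α, β) prior on σ², the Normal likelihood is conjugate: posterior is Inv-Gamma(α + n/2, β + Σ(xᵢ−μ)²/2).
Σ(xᵢ−μ)² = (-1.67)² + (-0.28)² + (1.62)² + (-0.66)² + (1.32)² + (-1.50)² + (-2.33)² + (1.34)² + (1.54)² + (1.90)² + (2.05)² + (1.09)² = 28.5164.
Posterior: Inv-Gamma(9.3 + 12/2, 12.9 + 28.5164/2) = Inv-Gamma(15.30, 27.15820).
Posterior α = 15.30.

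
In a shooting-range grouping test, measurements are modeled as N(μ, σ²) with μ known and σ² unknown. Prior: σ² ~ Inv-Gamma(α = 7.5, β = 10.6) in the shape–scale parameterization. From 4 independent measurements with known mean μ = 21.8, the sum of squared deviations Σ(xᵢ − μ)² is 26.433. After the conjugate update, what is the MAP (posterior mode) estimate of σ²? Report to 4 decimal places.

2.2682

With known mean μ and an Inverse-Gamma(α, β) prior on σ², the Normal likelihood is conjugate: posterior is Inv-Gamma(α + n/2, β + Σ(xᵢ−μ)²/2).
Posterior: Inv-Gamma(7.5 + 4/2, 10.6 + 26.433/2) = Inv-Gamma(9.50, 23.8165).
Mode = β/(α+1) = 23.8165/10.50 = 2.2682.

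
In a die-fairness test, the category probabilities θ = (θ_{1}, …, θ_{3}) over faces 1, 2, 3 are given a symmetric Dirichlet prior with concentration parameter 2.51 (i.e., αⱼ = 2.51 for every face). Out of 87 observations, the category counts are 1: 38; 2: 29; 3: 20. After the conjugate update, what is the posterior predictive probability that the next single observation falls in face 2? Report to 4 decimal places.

0.3333

The Dirichlet prior is conjugate to the Multinomial likelihood: each posterior αⱼ = prior αⱼ + observed count nⱼ.
Posterior concentration: (40.51, 31.51, 22.51), total = 94.53.
P(next = 2 | data) = α_{2}/Σα = 0.3333.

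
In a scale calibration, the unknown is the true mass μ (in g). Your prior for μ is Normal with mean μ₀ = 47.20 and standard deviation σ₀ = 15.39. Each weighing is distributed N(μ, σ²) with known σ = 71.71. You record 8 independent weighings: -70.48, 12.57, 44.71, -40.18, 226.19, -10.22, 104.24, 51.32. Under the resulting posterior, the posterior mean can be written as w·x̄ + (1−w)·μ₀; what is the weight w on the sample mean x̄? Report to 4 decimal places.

For Normal data with known variance σ², a Normal(μ₀, σ₀²) prior on μ is conjugate. Posterior precision = 1/σ₀² + n/σ²; posterior mean is the precision-weighted average of μ₀ and x̄.
σ₀² = 15.39² = 236.8521, σ² = 71.71² = 5142.3241. Prior precision 1/σ₀² = 1/236.8521; data precision n/σ² = 8/5142.3241.
w = (n/σ²)/(1/σ₀² + n/σ²) = n·σ₀²/(σ² + n·σ₀²) = 8·236.8521/(5142.3241 + 8·236.8521) = 1894.8168/7037.1409 = 0.2693.

0.2693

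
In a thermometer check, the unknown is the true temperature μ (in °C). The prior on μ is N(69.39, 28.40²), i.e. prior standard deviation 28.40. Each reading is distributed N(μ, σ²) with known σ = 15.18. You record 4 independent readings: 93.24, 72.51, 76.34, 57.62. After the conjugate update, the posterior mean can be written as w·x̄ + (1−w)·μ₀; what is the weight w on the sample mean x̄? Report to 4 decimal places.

0.9333

For Normal data with known variance σ², a Normal(μ₀, σ₀²) prior on μ is conjugate. Posterior precision = 1/σ₀² + n/σ²; posterior mean is the precision-weighted average of μ₀ and x̄.
σ₀² = 28.40² = 806.56, σ² = 15.18² = 230.4324. Prior precision 1/σ₀² = 1/806.56; data precision n/σ² = 4/230.4324.
w = (n/σ²)/(1/σ₀² + n/σ²) = n·σ₀²/(σ² + n·σ₀²) = 4·806.56/(230.4324 + 4·806.56) = 3226.24/3456.6724 = 0.9333.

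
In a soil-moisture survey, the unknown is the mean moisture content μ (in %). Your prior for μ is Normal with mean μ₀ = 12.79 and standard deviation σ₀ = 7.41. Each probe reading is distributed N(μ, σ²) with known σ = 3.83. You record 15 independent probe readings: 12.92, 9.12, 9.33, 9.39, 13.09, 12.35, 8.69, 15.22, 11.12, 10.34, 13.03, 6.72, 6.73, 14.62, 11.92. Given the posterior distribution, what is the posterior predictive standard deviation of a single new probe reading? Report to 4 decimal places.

3.9534

For Normal data with known variance σ², a Normal(μ₀, σ₀²) prior on μ is conjugate. Posterior precision = 1/σ₀² + n/σ²; posterior mean is the precision-weighted average of μ₀ and x̄.
σ₀² = 7.41² = 54.9081, σ² = 3.83² = 14.6689; σ² + n·σ₀² = 14.6689 + 15·54.9081 = 838.2904.
Posterior precision = 1/σ₀² + n/σ² = 1/54.9081 + 15/14.6689 = (σ² + n·σ₀²)/(σ₀²σ²) = 838.2904/(54.9081·14.6689); posterior variance σₙ² = σ₀²σ²/(σ² + n·σ₀²) = 54.9081·14.6689/838.2904 = 0.960814.
Predictive variance for one new observation = σₙ² + σ² = 54.9081·14.6689/838.2904 + 14.6689 = σ²·(σ₀² + 838.2904)/838.2904 = 14.6689·893.1985/838.2904 = 15.629714; SD = √(14.6689·893.1985/838.2904) = 3.9534.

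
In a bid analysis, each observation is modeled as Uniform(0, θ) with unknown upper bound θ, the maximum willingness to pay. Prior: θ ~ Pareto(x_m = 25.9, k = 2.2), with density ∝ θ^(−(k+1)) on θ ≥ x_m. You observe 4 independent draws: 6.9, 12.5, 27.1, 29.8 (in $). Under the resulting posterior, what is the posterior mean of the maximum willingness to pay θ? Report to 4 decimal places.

35.5308

A Pareto(scale x_m, shape k) prior on the upper bound θ of Uniform(0, θ) is conjugate: posterior is Pareto(max(x_m, max xᵢ), k + n).
Sample maximum = 29.8; prior scale x_m = 25.9 → posterior scale = max = 29.8.
Posterior shape = 2.2 + 4 = 6.2.
E[θ|data] = k·x_m/(k−1) = 6.2·29.8/5.2 = 35.5308.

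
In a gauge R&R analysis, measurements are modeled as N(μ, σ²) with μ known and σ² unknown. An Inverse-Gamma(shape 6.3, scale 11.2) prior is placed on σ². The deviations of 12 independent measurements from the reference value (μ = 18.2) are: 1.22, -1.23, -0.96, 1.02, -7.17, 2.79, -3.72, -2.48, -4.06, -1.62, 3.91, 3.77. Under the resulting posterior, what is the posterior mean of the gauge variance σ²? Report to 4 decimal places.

With known mean μ and an Inverse-Gamma(α, β) prior on σ², the Normal likelihood is conjugate: posterior is Inv-Gamma(α + n/2, β + Σ(xᵢ−μ)²/2).
Σ(xᵢ−μ)² = (1.22)² + (-1.23)² + (-0.96)² + (1.02)² + (-7.17)² + (2.79)² + (-3.72)² + (-2.48)² + (-4.06)² + (-1.62)² + (3.91)² + (3.77)² = 132.7541.
Posterior: Inv-Gamma(6.3 + 12/2, 11.2 + 132.7541/2) = Inv-Gamma(12.30, 77.57705).
E[σ²|data] = β/(α−1) = 77.57705/11.30 = 6.8652.

6.8652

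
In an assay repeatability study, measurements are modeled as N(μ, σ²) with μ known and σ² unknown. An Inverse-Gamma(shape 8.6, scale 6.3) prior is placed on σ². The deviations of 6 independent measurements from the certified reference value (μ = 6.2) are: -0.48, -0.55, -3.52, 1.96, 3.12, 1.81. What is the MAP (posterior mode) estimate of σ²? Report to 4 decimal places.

With known mean μ and an Inverse-Gamma(α, β) prior on σ², the Normal likelihood is conjugate: posterior is Inv-Gamma(α + n/2, β + Σ(xᵢ−μ)²/2).
Σ(xᵢ−μ)² = (-0.48)² + (-0.55)² + (-3.52)² + (1.96)² + (3.12)² + (1.81)² = 29.7754.
Posterior: Inv-Gamma(8.6 + 6/2, 6.3 + 29.7754/2) = Inv-Gamma(11.60, 21.18770).
Mode = β/(α+1) = 21.18770/12.60 = 1.6816.

1.6816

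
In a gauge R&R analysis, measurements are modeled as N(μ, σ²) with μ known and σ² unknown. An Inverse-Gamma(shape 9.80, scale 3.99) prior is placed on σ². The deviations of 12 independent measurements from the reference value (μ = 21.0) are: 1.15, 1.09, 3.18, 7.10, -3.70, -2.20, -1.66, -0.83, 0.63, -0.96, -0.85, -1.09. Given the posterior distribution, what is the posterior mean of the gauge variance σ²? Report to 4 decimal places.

With known mean μ and an Inverse-Gamma(α, β) prior on σ², the Normal likelihood is conjugate: posterior is Inv-Gamma(α + n/2, β + Σ(xᵢ−μ)²/2).
Σ(xᵢ−μ)² = (1.15)² + (1.09)² + (3.18)² + (7.10)² + (-3.70)² + (-2.20)² + (-1.66)² + (-0.83)² + (0.63)² + (-0.96)² + (-0.85)² + (-1.09)² = 88.2366.
Posterior: Inv-Gamma(9.80 + 12/2, 3.99 + 88.2366/2) = Inv-Gamma(15.80, 48.10830).
E[σ²|data] = β/(α−1) = 48.10830/14.80 = 3.2506.

3.2506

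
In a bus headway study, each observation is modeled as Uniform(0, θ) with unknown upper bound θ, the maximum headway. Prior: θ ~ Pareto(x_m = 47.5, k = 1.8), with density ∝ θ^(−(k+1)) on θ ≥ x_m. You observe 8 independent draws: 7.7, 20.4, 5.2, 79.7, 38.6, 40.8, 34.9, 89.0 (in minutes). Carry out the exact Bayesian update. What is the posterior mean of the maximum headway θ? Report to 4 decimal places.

99.1136

A Pareto(scale x_m, shape k) prior on the upper bound θ of Uniform(0, θ) is conjugate: posterior is Pareto(max(x_m, max xᵢ), k + n).
Sample maximum = 89.0; prior scale x_m = 47.5 → posterior scale = max = 89.0.
Posterior shape = 1.8 + 8 = 9.8.
E[θ|data] = k·x_m/(k−1) = 9.8·89.0/8.8 = 99.1136.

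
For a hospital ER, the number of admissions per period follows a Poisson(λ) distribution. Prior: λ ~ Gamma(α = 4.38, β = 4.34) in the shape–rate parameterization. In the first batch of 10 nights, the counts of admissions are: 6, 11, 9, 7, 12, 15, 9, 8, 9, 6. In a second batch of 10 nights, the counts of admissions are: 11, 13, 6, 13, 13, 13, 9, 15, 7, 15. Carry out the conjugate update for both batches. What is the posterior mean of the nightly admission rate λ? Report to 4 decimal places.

With a Gamma(shape α, rate β) prior, the Poisson likelihood is conjugate: the posterior is Gamma(α + ΣXᵢ, β + n).
Batch 1: sum of counts S = 92 over n = 10 nights.
After batch 1: Gamma(α+S, β+n) = Gamma(4.38+92, 4.34+10) = Gamma(96.38, 14.34).
Batch 2: sum of counts S = 115 over n = 10 nights.
After batch 2: Gamma(α+S, β+n) = Gamma(96.38+115, 14.34+10) = Gamma(211.38, 24.34).
Posterior mean = α/β = 211.38/24.34 = 8.6845.

8.6845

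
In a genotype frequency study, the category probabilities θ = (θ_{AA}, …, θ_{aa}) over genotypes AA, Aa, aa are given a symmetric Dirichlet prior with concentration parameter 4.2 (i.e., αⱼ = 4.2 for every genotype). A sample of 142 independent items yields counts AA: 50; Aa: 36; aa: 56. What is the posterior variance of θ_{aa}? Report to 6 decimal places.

0.001528

The Dirichlet prior is conjugate to the Multinomial likelihood: each posterior αⱼ = prior αⱼ + observed count nⱼ.
Posterior concentration: (54.2, 40.2, 60.2), total = 154.6.
Var[θ_j] = α_j(Σα−α_j)/((Σα)²(Σα+1)) = 60.2·94.4/(154.6²·155.6) = 0.001528.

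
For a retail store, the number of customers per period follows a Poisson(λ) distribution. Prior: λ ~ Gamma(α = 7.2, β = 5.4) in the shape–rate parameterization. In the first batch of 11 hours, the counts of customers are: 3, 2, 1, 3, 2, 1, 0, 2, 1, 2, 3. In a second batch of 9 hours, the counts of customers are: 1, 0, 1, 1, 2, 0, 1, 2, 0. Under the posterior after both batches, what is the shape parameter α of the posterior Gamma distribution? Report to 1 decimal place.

With a Gamma(shape α, rate β) prior, the Poisson likelihood is conjugate: the posterior is Gamma(α + ΣXᵢ, β + n).
Batch 1: sum of counts S = 20 over n = 11 hours.
After batch 1: Gamma(α+S, β+n) = Gamma(7.2+20, 5.4+11) = Gamma(27.2, 16.4).
Batch 2: sum of counts S = 8 over n = 9 hours.
After batch 2: Gamma(α+S, β+n) = Gamma(27.2+8, 16.4+9) = Gamma(35.2, 25.4).
Posterior α = 35.2.

35.2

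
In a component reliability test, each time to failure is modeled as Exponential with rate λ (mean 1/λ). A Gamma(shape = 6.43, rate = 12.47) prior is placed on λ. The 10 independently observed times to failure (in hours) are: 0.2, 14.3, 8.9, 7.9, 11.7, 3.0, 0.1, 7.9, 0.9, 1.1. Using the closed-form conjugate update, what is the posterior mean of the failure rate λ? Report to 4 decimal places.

0.2400

With a Gamma(shape α, rate β) prior on the exponential rate λ, the posterior after n observations with total T = Σxᵢ is Gamma(α+n, β+T).
Sum of observations T = 56.0 hours; n = 10.
Posterior: Gamma(6.43+10, 12.47+56.0) = Gamma(16.43, 68.47).
Posterior mean of λ = α/β = 16.43/68.47 = 0.2400.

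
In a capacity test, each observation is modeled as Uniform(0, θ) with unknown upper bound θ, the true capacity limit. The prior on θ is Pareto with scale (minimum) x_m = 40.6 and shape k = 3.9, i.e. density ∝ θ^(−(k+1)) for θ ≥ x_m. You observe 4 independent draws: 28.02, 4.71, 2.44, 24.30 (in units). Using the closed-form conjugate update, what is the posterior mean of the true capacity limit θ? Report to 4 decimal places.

46.4841

A Pareto(scale x_m, shape k) prior on the upper bound θ of Uniform(0, θ) is conjugate: posterior is Pareto(max(x_m, max xᵢ), k + n).
Sample maximum = 28.02; prior scale x_m = 40.6 → posterior scale = max = 40.60.
Posterior shape = 3.9 + 4 = 7.9.
E[θ|data] = k·x_m/(k−1) = 7.9·40.60/6.9 = 46.4841.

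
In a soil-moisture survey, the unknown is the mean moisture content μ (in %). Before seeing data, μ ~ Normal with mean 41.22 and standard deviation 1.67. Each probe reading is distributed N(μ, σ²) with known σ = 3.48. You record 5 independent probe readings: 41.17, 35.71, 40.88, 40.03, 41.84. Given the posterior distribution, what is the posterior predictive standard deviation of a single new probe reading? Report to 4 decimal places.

3.6615

For Normal data with known variance σ², a Normal(μ₀, σ₀²) prior on μ is conjugate. Posterior precision = 1/σ₀² + n/σ²; posterior mean is the precision-weighted average of μ₀ and x̄.
σ₀² = 1.67² = 2.7889, σ² = 3.48² = 12.1104; σ² + n·σ₀² = 12.1104 + 5·2.7889 = 26.0549.
Posterior precision = 1/σ₀² + n/σ² = 1/2.7889 + 5/12.1104 = (σ² + n·σ₀²)/(σ₀²σ²) = 26.0549/(2.7889·12.1104); posterior variance σₙ² = σ₀²σ²/(σ² + n·σ₀²) = 2.7889·12.1104/26.0549 = 1.296290.
Predictive variance for one new observation = σₙ² + σ² = 2.7889·12.1104/26.0549 + 12.1104 = σ²·(σ₀² + 26.0549)/26.0549 = 12.1104·28.8438/26.0549 = 13.406690; SD = √(12.1104·28.8438/26.0549) = 3.6615.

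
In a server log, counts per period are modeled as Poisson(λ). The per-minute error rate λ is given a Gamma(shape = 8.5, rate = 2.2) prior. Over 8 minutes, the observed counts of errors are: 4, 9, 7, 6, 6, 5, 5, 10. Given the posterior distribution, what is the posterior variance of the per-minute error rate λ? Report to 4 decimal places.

With a Gamma(shape α, rate β) prior, the Poisson likelihood is conjugate: the posterior is Gamma(α + ΣXᵢ, β + n).
Sum of counts S = 52 over n = 8 minutes.
Posterior: Gamma(α+S, β+n) = Gamma(8.5+52, 2.2+8) = Gamma(60.5, 10.2).
Var = α/β² = 60.5/10.2² = 0.5815.

0.5815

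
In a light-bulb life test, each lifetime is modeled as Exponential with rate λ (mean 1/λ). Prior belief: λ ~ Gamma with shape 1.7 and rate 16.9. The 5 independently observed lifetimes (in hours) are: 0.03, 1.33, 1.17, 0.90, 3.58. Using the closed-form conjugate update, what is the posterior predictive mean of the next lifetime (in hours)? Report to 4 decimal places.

4.1947

With a Gamma(shape α, rate β) prior on the exponential rate λ, the posterior after n observations with total T = Σxᵢ is Gamma(α+n, β+T).
Sum of observations T = 7.01 hours; n = 5.
Posterior: Gamma(1.7+5, 16.9+7.01) = Gamma(6.7, 23.91).
The predictive distribution for the next observation is Lomax; its mean is β/(α−1) = 23.91/5.7 = 4.1947.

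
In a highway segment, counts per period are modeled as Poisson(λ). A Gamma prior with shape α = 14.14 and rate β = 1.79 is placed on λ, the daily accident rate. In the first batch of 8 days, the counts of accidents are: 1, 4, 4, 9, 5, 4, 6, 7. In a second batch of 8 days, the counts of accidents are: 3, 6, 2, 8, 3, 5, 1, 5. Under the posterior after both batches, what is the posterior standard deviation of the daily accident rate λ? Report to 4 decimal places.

0.5247

With a Gamma(shape α, rate β) prior, the Poisson likelihood is conjugate: the posterior is Gamma(α + ΣXᵢ, β + n).
Batch 1: sum of counts S = 40 over n = 8 days.
After batch 1: Gamma(α+S, β+n) = Gamma(14.14+40, 1.79+8) = Gamma(54.14, 9.79).
Batch 2: sum of counts S = 33 over n = 8 days.
After batch 2: Gamma(α+S, β+n) = Gamma(54.14+33, 9.79+8) = Gamma(87.14, 17.79).
SD = √α/β = √87.14/17.79 = 0.5247.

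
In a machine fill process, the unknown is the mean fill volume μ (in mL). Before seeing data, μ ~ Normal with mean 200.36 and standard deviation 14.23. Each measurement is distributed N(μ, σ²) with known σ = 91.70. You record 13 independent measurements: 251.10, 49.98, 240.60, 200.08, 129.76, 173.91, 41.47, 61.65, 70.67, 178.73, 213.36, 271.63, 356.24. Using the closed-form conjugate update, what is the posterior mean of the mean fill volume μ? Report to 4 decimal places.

For Normal data with known variance σ², a Normal(μ₀, σ₀²) prior on μ is conjugate. Posterior precision = 1/σ₀² + n/σ²; posterior mean is the precision-weighted average of μ₀ and x̄.
Σxᵢ = 251.10 + 49.98 + 240.60 + 200.08 + 129.76 + 173.91 + 41.47 + 61.65 + 70.67 + 178.73 + 213.36 + 271.63 + 356.24 = 2239.18, so n·x̄ = 2239.18.
σ₀² = 14.23² = 202.4929, σ² = 91.70² = 8408.89; σ² + n·σ₀² = 8408.89 + 13·202.4929 = 11041.2977.
Posterior mean = (μ₀/σ₀² + n·x̄/σ²)/(1/σ₀² + n/σ²) = (σ²·μ₀ + σ₀²·n·x̄)/(σ² + n·σ₀²) = (8408.89·200.36 + 202.4929·2239.18)/11041.2977 = 2138223.252222/11041.2977 = 193.6569.

193.6569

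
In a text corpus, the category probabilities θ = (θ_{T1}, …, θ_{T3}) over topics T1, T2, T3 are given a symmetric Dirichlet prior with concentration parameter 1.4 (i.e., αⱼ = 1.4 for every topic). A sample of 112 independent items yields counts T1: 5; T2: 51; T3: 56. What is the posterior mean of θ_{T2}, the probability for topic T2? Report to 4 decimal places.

0.4509

The Dirichlet prior is conjugate to the Multinomial likelihood: each posterior αⱼ = prior αⱼ + observed count nⱼ.
Posterior concentration: (6.4, 52.4, 57.4), total = 116.2.
E[θ_{T2}|data] = α_{T2}/Σα = 52.4/116.2 = 0.4509.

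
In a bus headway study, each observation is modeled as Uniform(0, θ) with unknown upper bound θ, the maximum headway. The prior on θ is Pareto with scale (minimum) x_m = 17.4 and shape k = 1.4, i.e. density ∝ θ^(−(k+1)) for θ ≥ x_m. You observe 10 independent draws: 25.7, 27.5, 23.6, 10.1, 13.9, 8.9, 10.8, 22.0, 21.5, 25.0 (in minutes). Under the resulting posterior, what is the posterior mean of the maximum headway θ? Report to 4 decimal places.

30.1442

A Pareto(scale x_m, shape k) prior on the upper bound θ of Uniform(0, θ) is conjugate: posterior is Pareto(max(x_m, max xᵢ), k + n).
Sample maximum = 27.5; prior scale x_m = 17.4 → posterior scale = max = 27.5.
Posterior shape = 1.4 + 10 = 11.4.
E[θ|data] = k·x_m/(k−1) = 11.4·27.5/10.4 = 30.1442.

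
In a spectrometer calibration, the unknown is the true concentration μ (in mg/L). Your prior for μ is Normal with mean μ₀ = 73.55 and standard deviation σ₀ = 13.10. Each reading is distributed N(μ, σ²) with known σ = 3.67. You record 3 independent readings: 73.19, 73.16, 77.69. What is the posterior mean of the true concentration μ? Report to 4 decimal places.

For Normal data with known variance σ², a Normal(μ₀, σ₀²) prior on μ is conjugate. Posterior precision = 1/σ₀² + n/σ²; posterior mean is the precision-weighted average of μ₀ and x̄.
Σxᵢ = 73.19 + 73.16 + 77.69 = 224.04, so n·x̄ = 224.04.
σ₀² = 13.10² = 171.61, σ² = 3.67² = 13.4689; σ² + n·σ₀² = 13.4689 + 3·171.61 = 528.2989.
Posterior mean = (μ₀/σ₀² + n·x̄/σ²)/(1/σ₀² + n/σ²) = (σ²·μ₀ + σ₀²·n·x̄)/(σ² + n·σ₀²) = (13.4689·73.55 + 171.61·224.04)/528.2989 = 39438.141995/528.2989 = 74.6512.

74.6512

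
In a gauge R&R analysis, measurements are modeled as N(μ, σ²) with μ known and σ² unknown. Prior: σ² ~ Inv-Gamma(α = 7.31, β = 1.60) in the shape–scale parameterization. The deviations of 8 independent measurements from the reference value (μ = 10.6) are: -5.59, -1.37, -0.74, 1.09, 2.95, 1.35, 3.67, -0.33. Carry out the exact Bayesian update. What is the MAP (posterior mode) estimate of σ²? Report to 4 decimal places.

2.5249

With known mean μ and an Inverse-Gamma(α, β) prior on σ², the Normal likelihood is conjugate: posterior is Inv-Gamma(α + n/2, β + Σ(xᵢ−μ)²/2).
Σ(xᵢ−μ)² = (-5.59)² + (-1.37)² + (-0.74)² + (1.09)² + (2.95)² + (1.35)² + (3.67)² + (-0.33)² = 58.9635.
Posterior: Inv-Gamma(7.31 + 8/2, 1.60 + 58.9635/2) = Inv-Gamma(11.31, 31.08175).
Mode = β/(α+1) = 31.08175/12.31 = 2.5249.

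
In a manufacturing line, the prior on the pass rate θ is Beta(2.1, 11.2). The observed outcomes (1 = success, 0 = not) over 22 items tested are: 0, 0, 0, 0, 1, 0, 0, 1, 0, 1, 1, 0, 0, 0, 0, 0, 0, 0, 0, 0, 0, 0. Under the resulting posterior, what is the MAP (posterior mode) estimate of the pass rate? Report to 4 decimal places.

0.1532

The Beta prior is conjugate to a Binomial/Bernoulli likelihood; the update adds successes to α and failures to β.
Posterior: Beta(α+k, β+n−k) = Beta(2.1+4, 11.2+18) = Beta(6.1, 29.2).
Mode of Beta(a,b) for a,b>1 is (a−1)/(a+b−2) = 5.1/33.3 = 0.1532.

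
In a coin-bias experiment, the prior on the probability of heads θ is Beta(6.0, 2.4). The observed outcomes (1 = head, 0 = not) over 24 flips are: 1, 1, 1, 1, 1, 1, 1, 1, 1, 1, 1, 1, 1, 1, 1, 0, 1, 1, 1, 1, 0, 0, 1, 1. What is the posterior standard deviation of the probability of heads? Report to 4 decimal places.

0.0645

The Beta prior is conjugate to a Binomial/Bernoulli likelihood; the update adds successes to α and failures to β.
Posterior: Beta(α+k, β+n−k) = Beta(6.0+21, 2.4+3) = Beta(27.0, 5.4).
Var = αβ/((α+β)²(α+β+1)) = 27.0·5.4/(32.4²·33.4) = 0.00415835; SD = √0.00415835 = 0.0645.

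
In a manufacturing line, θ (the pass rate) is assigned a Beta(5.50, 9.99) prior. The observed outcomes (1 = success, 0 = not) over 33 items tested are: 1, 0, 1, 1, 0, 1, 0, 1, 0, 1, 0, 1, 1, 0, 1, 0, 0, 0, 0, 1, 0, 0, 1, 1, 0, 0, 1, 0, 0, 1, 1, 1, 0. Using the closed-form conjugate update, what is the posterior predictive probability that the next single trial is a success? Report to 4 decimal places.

0.4434

The Beta prior is conjugate to a Binomial/Bernoulli likelihood; the update adds successes to α and failures to β.
Posterior: Beta(α+k, β+n−k) = Beta(5.50+16, 9.99+17) = Beta(21.50, 26.99).
For a single future Bernoulli trial, P(success | data) = α/(α+β) = 0.4434.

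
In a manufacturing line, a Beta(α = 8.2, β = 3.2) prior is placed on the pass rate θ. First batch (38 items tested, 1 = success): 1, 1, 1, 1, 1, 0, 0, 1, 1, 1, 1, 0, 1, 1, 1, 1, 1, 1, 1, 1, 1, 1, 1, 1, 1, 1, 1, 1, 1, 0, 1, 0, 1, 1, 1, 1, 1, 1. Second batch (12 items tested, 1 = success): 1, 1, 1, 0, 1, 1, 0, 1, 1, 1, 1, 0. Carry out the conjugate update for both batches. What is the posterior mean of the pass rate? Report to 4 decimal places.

The Beta prior is conjugate to a Binomial/Bernoulli likelihood; the update adds successes to α and failures to β.
After batch 1: Beta(8.2+33, 3.2+5) = Beta(41.2, 8.2).
After batch 2: Beta(41.2+9, 8.2+3) = Beta(50.2, 11.2).
Posterior mean = α/(α+β) = 50.2/61.4 = 0.8176.

0.8176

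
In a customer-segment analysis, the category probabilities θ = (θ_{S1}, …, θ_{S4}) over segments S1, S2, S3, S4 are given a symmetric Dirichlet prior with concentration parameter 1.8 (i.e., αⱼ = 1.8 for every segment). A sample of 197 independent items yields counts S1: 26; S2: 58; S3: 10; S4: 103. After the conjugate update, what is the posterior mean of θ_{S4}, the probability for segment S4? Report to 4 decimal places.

0.5132

The Dirichlet prior is conjugate to the Multinomial likelihood: each posterior αⱼ = prior αⱼ + observed count nⱼ.
Posterior concentration: (27.8, 59.8, 11.8, 104.8), total = 204.2.
E[θ_{S4}|data] = α_{S4}/Σα = 104.8/204.2 = 0.5132.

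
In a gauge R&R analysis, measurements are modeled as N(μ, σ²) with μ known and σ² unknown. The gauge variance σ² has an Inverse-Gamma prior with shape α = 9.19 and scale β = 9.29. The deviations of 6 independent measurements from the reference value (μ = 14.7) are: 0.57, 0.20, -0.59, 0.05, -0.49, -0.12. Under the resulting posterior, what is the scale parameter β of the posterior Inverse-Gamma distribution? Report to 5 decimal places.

With known mean μ and an Inverse-Gamma(α, β) prior on σ², the Normal likelihood is conjugate: posterior is Inv-Gamma(α + n/2, β + Σ(xᵢ−μ)²/2).
Σ(xᵢ−μ)² = (0.57)² + (0.20)² + (-0.59)² + (0.05)² + (-0.49)² + (-0.12)² = 0.9700.
Posterior: Inv-Gamma(9.19 + 6/2, 9.29 + 0.9700/2) = Inv-Gamma(12.19, 9.77500).
Posterior β = 9.77500.

9.77500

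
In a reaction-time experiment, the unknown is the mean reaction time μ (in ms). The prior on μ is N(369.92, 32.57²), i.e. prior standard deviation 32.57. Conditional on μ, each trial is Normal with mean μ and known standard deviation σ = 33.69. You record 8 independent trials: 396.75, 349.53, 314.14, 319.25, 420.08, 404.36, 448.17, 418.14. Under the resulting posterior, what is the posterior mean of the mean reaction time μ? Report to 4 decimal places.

For Normal data with known variance σ², a Normal(μ₀, σ₀²) prior on μ is conjugate. Posterior precision = 1/σ₀² + n/σ²; posterior mean is the precision-weighted average of μ₀ and x̄.
Σxᵢ = 396.75 + 349.53 + 314.14 + 319.25 + 420.08 + 404.36 + 448.17 + 418.14 = 3070.42, so n·x̄ = 3070.42.
σ₀² = 32.57² = 1060.8049, σ² = 33.69² = 1135.0161; σ² + n·σ₀² = 1135.0161 + 8·1060.8049 = 9621.4553.
Posterior mean = (μ₀/σ₀² + n·x̄/σ²)/(1/σ₀² + n/σ²) = (σ²·μ₀ + σ₀²·n·x̄)/(σ² + n·σ₀²) = (1135.0161·369.92 + 1060.8049·3070.42)/9621.4553 = 3676981.73677/9621.4553 = 382.1648.

382.1648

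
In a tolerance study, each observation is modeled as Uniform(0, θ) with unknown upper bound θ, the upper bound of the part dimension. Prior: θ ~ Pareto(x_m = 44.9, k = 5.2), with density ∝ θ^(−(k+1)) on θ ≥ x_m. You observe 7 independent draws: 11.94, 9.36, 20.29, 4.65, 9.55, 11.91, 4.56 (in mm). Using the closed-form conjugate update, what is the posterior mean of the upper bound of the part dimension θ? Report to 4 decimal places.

48.9089

A Pareto(scale x_m, shape k) prior on the upper bound θ of Uniform(0, θ) is conjugate: posterior is Pareto(max(x_m, max xᵢ), k + n).
Sample maximum = 20.29; prior scale x_m = 44.9 → posterior scale = max = 44.90.
Posterior shape = 5.2 + 7 = 12.2.
E[θ|data] = k·x_m/(k−1) = 12.2·44.90/11.2 = 48.9089.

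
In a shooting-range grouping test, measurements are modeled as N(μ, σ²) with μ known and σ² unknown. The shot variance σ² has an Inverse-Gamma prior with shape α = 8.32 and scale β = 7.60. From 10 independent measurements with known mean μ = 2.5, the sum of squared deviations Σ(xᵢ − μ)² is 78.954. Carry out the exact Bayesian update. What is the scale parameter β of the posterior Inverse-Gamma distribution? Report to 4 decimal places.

47.0770

With known mean μ and an Inverse-Gamma(α, β) prior on σ², the Normal likelihood is conjugate: posterior is Inv-Gamma(α + n/2, β + Σ(xᵢ−μ)²/2).
Posterior: Inv-Gamma(8.32 + 10/2, 7.60 + 78.954/2) = Inv-Gamma(13.32, 47.0770).
Posterior β = 47.0770.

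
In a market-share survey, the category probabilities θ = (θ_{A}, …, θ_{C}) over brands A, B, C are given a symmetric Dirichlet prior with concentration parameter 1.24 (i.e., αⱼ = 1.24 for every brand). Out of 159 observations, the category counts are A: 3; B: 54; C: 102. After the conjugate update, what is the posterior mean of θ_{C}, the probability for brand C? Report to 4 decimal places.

The Dirichlet prior is conjugate to the Multinomial likelihood: each posterior αⱼ = prior αⱼ + observed count nⱼ.
Posterior concentration: (4.24, 55.24, 103.24), total = 162.72.
E[θ_{C}|data] = α_{C}/Σα = 103.24/162.72 = 0.6345.

0.6345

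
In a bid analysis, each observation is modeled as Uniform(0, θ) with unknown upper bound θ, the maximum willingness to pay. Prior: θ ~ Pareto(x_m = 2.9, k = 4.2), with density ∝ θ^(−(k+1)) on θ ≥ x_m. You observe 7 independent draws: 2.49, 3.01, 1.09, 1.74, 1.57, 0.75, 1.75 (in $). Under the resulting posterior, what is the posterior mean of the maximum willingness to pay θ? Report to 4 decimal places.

A Pareto(scale x_m, shape k) prior on the upper bound θ of Uniform(0, θ) is conjugate: posterior is Pareto(max(x_m, max xᵢ), k + n).
Sample maximum = 3.01; prior scale x_m = 2.9 → posterior scale = max = 3.01.
Posterior shape = 4.2 + 7 = 11.2.
E[θ|data] = k·x_m/(k−1) = 11.2·3.01/10.2 = 3.3051.

3.3051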